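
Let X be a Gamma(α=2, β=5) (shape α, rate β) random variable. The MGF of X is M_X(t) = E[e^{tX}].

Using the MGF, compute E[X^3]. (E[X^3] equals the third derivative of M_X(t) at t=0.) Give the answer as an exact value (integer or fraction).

M_X(t) = 25/(5 - t)^2
M^(3)(t) = -600/(t^5 - 25*t^4 + 250*t^3 - 1250*t^2 + 3125*t - 3125)

E[X^3] = M^(3)(0) = 24/125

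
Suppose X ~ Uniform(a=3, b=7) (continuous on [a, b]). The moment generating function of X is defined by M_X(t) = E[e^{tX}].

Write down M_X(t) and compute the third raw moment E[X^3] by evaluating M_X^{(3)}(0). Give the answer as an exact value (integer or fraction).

M_X(t) = (e^(7*t) - e^(3*t))/(4*t)
D^3[M](t) = (343*t^3*e^(7*t) - 27*t^3*e^(3*t) - 147*t^2*e^(7*t) + 27*t^2*e^(3*t) + 42*t*e^(7*t) - 18*t*e^(3*t) - 6*e^(7*t) + 6*e^(3*t))/(4*t^4)

E[X^3] = D^3[M](0) = 145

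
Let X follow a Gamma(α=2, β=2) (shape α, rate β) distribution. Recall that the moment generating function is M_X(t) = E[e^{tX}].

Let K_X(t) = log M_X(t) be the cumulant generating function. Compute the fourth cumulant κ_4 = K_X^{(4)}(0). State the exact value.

M_X(t) = 4/(2 - t)^2
K_X(t) = log M_X(t) = -2*log(2 - t) + 2*log(2)
D^4[K](t) = 12/(t^4 - 8*t^3 + 24*t^2 - 32*t + 16)

κ_4 = D^4[K](0) = 3/4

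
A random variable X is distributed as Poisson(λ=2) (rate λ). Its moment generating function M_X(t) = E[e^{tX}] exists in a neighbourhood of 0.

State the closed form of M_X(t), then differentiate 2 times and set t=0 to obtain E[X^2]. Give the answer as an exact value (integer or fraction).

M_X(t) = e^(2*e^(t) - 2)
M′(t) = 2*e^(-2)*e^(t)*e^(2*e^(t))
M′′(t) = (4*e^(2*t)*e^(2*e^(t)) + 2*e^(t)*e^(2*e^(t)))*e^(-2)

E[X^2] = M′′(0) = 6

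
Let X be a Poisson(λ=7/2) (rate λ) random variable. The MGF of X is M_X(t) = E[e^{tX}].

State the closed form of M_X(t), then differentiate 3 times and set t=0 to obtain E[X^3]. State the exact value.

E[X^3] = d^3M/dt^3 |_{t=0} = 665/8

M_X(t) = e^(7*e^(t)/2 - 7/2)
dM/dt = 7*e^(-7/2)*e^(t)*e^(7*e^(t)/2)/2
d^2M/dt^2 = (49*e^(2*t)*e^(7*e^(t)/2) + 14*e^(t)*e^(7*e^(t)/2))*e^(-7/2)/4
d^3M/dt^3 = (343*e^(3*t)*e^(7*e^(t)/2) + 294*e^(2*t)*e^(7*e^(t)/2) + 28*e^(t)*e^(7*e^(t)/2))*e^(-7/2)/8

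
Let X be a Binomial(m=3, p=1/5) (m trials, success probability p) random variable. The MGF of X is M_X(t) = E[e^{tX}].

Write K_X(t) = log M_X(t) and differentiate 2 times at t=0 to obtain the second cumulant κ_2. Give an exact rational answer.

κ_2 = K′′(0) = 12/25

M_X(t) = (e^(t)/5 + 4/5)^3
K_X(t) = log M_X(t) = 3*log(e^(t)/5 + 4/5)
K′(t) = 3*e^(t)/(e^(t) + 4)
K′′(t) = 12*e^(t)/(e^(2*t) + 8*e^(t) + 16)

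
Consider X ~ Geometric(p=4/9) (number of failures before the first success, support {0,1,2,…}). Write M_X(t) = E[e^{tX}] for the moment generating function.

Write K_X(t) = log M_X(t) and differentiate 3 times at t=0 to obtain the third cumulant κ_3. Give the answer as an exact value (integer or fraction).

M_X(t) = 4/(9*(1 - 5*e^(t)/9))
K_X(t) = log M_X(t) = -log(1 - 5*e^(t)/9) - 2*log(3) + 2*log(2)
D^3[K](t) = (-225*e^(2*t) - 405*e^(t))/(125*e^(3*t) - 675*e^(2*t) + 1215*e^(t) - 729)

κ_3 = D^3[K](0) = 315/32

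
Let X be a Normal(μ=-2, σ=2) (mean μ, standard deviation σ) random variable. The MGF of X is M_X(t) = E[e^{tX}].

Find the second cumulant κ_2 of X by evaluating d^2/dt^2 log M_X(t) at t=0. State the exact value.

M_X(t) = e^(2*t^2 - 2*t)
K_X(t) = log M_X(t) = 2*t^2 - 2*t
dK/dt = 4*t - 2
d^2K/dt^2 = 4

κ_2 = d^2K/dt^2 |_{t=0} = 4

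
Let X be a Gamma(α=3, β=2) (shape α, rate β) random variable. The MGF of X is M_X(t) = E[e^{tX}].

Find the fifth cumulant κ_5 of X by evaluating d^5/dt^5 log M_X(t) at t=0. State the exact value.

M_X(t) = 8/(2 - t)^3
K_X(t) = log M_X(t) = -3*log(2 - t) + 3*log(2)
K′(t) = -3/(t - 2)
K′′(t) = 3/(t^2 - 4*t + 4)
K′′′(t) = -6/(t^3 - 6*t^2 + 12*t - 8)
K′′′′(t) = 18/(t^4 - 8*t^3 + 24*t^2 - 32*t + 16)
K′′′′′(t) = -72/(t^5 - 10*t^4 + 40*t^3 - 80*t^2 + 80*t - 32)

κ_5 = K′′′′′(0) = 9/4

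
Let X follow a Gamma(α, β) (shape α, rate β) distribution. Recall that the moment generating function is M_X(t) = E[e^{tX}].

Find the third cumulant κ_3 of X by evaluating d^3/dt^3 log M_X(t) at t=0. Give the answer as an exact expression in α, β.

M_X(t) = (β/(β - t))^α
K_X(t) = log M_X(t) = α*(log(β) - log(β - t))
dK/dt = -α/(-β + t)
d^2K/dt^2 = α/(β^2 - 2*β*t + t^2)
d^3K/dt^3 = -2*α/(-β^3 + 3*β^2*t - 3*β*t^2 + t^3)

κ_3 = d^3K/dt^3 |_{t=0} = 2*α/β^3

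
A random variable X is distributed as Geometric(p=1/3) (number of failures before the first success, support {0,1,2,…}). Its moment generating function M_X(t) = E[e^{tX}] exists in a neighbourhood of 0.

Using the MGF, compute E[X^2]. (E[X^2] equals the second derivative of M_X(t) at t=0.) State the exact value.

E[X^2] = d^2M/dt^2 |_{t=0} = 10

M_X(t) = 1/(3*(1 - 2*e^(t)/3))
dM/dt = 2*e^(t)/(4*e^(2*t) - 12*e^(t) + 9)
d^2M/dt^2 = (-4*e^(2*t) - 6*e^(t))/(8*e^(3*t) - 36*e^(2*t) + 54*e^(t) - 27)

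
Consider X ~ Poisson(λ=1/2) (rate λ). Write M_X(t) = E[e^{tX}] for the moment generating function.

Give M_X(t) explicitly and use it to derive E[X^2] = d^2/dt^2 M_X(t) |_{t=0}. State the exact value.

E[X^2] = M^(2)(0) = 3/4

M_X(t) = e^(e^(t)/2 - 1/2)
M^(2)(t) = (e^(2*t)*e^(e^(t)/2) + 2*e^(t)*e^(e^(t)/2))*e^(-1/2)/4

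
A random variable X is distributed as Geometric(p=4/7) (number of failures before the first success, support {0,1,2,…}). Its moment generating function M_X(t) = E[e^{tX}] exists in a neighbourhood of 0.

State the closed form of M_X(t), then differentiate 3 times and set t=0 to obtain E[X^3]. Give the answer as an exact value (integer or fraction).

E[X^3] = D^3[M](0) = 213/32

M_X(t) = 4/(7*(1 - 3*e^(t)/7))
D^3[M](t) = (108*e^(3*t) + 1008*e^(2*t) + 588*e^(t))/(81*e^(4*t) - 756*e^(3*t) + 2646*e^(2*t) - 4116*e^(t) + 2401)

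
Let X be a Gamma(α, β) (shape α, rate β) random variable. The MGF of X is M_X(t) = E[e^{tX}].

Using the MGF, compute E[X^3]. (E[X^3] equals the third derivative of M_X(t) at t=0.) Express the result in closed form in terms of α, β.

M_X(t) = (β/(β - t))^α
M^(3)(t) = (-α^3*β^α*(1/(β - t))^α - 3*α^2*β^α*(1/(β - t))^α - 2*α*β^α*(1/(β - t))^α)/(-β^3 + 3*β^2*t - 3*β*t^2 + t^3)

E[X^3] = M^(3)(0) = α*(α^2 + 3*α + 2)/β^3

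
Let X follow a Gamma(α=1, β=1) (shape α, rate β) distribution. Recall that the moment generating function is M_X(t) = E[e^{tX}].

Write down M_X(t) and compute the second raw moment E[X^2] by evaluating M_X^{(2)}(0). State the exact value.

M_X(t) = 1/(1 - t)
M′(t) = 1/(t^2 - 2*t + 1)
M′′(t) = -2/(t^3 - 3*t^2 + 3*t - 1)

E[X^2] = M′′(0) = 2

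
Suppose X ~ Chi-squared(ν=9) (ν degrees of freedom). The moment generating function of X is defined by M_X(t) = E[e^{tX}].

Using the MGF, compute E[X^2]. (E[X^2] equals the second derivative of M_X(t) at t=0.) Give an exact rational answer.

M_X(t) = (1 - 2*t)^(-9/2)
dM/dt = -9/(32*t^5*√(1 - 2*t) - 80*t^4*√(1 - 2*t) + 80*t^3*√(1 - 2*t) - 40*t^2*√(1 - 2*t) + 10*t*√(1 - 2*t) - √(1 - 2*t))
d^2M/dt^2 = 99/(64*t^6*√(1 - 2*t) - 192*t^5*√(1 - 2*t) + 240*t^4*√(1 - 2*t) - 160*t^3*√(1 - 2*t) + 60*t^2*√(1 - 2*t) - 12*t*√(1 - 2*t) + √(1 - 2*t))

E[X^2] = d^2M/dt^2 |_{t=0} = 99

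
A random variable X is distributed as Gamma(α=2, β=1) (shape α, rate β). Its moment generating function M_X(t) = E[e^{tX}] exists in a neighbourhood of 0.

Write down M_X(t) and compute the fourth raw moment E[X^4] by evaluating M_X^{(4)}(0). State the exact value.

E[X^4] = M^(4)(0) = 120

M_X(t) = (1 - t)^(-2)
M^(4)(t) = 120/(t^6 - 6*t^5 + 15*t^4 - 20*t^3 + 15*t^2 - 6*t + 1)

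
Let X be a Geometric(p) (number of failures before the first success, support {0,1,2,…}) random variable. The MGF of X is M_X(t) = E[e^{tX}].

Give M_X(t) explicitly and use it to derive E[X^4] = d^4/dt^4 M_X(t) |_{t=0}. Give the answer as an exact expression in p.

M_X(t) = p/(-(1 - p)*e^(t) + 1)

E[X^4] = D^4[M](0) = 1 - 15/p + 50/p^2 - 60/p^3 + 24/p^4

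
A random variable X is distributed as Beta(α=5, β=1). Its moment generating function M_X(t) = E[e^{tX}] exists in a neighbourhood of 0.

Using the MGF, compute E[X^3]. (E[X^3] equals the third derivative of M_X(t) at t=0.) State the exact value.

E[X^3] = d^3M/dt^3 |_{t=0} = 5/8

M_X(t) = ₁F₁(5; 6; t)
dM/dt = 5*₁F₁(6; 7; t)/6
d^2M/dt^2 = 5*₁F₁(7; 8; t)/7
d^3M/dt^3 = 5*₁F₁(8; 9; t)/8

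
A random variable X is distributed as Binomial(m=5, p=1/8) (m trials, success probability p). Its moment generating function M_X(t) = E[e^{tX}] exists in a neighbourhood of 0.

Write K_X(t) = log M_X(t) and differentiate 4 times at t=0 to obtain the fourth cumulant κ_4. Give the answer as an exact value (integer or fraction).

κ_4 = D^4[K](0) = 385/2048

M_X(t) = (e^(t)/8 + 7/8)^5
K_X(t) = log M_X(t) = 5*log(e^(t)/8 + 7/8)
D^4[K](t) = (35*e^(3*t) - 980*e^(2*t) + 1715*e^(t))/(e^(4*t) + 28*e^(3*t) + 294*e^(2*t) + 1372*e^(t) + 2401)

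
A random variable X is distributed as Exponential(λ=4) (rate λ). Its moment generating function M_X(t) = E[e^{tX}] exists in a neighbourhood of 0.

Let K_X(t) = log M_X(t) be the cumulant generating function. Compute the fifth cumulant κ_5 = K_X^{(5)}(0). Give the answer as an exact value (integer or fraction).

M_X(t) = 4/(4 - t)
K_X(t) = log M_X(t) = -log(4 - t) + 2*log(2)
K′(t) = -1/(t - 4)
K′′(t) = 1/(t^2 - 8*t + 16)
K′′′(t) = -2/(t^3 - 12*t^2 + 48*t - 64)
K′′′′(t) = 6/(t^4 - 16*t^3 + 96*t^2 - 256*t + 256)
K′′′′′(t) = -24/(t^5 - 20*t^4 + 160*t^3 - 640*t^2 + 1280*t - 1024)

κ_5 = K′′′′′(0) = 3/128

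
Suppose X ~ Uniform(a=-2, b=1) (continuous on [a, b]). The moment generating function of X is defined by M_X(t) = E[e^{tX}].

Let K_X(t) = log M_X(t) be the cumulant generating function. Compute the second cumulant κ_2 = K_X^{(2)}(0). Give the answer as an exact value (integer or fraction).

κ_2 = d^2K/dt^2 |_{t=0} = 3/4

M_X(t) = (e^(t) - e^(-2*t))/(3*t)
K_X(t) = log M_X(t) = -log(t) + log(e^(t) - e^(-2*t)) - log(3)
dK/dt = (t*e^(3*t) + 2*t - e^(3*t) + 1)/(t*e^(3*t) - t)
d^2K/dt^2 = (-9*t^2*e^(3*t) + e^(6*t) - 2*e^(3*t) + 1)/(t^2*e^(6*t) - 2*t^2*e^(3*t) + t^2)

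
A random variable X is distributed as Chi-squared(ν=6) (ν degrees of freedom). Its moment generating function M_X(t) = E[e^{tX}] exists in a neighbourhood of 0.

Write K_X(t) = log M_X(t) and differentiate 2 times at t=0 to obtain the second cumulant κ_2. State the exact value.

M_X(t) = (1 - 2*t)^(-3)
K_X(t) = log M_X(t) = -3*log(1 - 2*t)
D^2[K](t) = 12/(4*t^2 - 4*t + 1)

κ_2 = D^2[K](0) = 12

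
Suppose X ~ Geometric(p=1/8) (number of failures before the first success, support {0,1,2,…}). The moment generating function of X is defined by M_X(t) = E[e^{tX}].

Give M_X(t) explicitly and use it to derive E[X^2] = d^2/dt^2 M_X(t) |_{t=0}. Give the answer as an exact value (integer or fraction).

E[X^2] = M′′(0) = 105

M_X(t) = 1/(8*(1 - 7*e^(t)/8))
M′(t) = 7*e^(t)/(49*e^(2*t) - 112*e^(t) + 64)
M′′(t) = (-49*e^(2*t) - 56*e^(t))/(343*e^(3*t) - 1176*e^(2*t) + 1344*e^(t) - 512)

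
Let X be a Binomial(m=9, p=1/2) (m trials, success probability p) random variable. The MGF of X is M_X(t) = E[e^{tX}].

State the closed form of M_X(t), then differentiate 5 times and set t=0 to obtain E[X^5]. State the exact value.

E[X^5] = D^5[M](0) = 4212

M_X(t) = (e^(t)/2 + 1/2)^9
D^5[M](t) = 59049*e^(9*t)/512 + 576*e^(8*t) + 151263*e^(7*t)/128 + 5103*e^(6*t)/4 + 196875*e^(5*t)/256 + 252*e^(4*t) + 5103*e^(3*t)/128 + 9*e^(2*t)/4 + 9*e^(t)/512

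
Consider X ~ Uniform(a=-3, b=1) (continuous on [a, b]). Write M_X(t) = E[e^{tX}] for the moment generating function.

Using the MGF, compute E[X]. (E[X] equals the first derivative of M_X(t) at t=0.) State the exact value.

E[X] = M^(1)(0) = -1

M_X(t) = (e^(t) - e^(-3*t))/(4*t)
M^(1)(t) = (t*e^(4*t) + 3*t - e^(4*t) + 1)*e^(-3*t)/(4*t^2)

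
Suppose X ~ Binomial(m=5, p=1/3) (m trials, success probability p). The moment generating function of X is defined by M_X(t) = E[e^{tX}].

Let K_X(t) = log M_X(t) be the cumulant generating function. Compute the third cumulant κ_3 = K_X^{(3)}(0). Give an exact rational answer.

κ_3 = D^3[K](0) = 10/27

M_X(t) = (e^(t)/3 + 2/3)^5
K_X(t) = log M_X(t) = 5*log(e^(t)/3 + 2/3)
D^3[K](t) = (-10*e^(2*t) + 20*e^(t))/(e^(3*t) + 6*e^(2*t) + 12*e^(t) + 8)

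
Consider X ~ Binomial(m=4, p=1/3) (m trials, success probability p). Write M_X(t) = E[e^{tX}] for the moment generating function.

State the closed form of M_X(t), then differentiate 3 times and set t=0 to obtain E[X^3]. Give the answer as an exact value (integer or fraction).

E[X^3] = D^3[M](0) = 56/9

M_X(t) = (e^(t)/3 + 2/3)^4
D^3[M](t) = 64*e^(4*t)/81 + 8*e^(3*t)/3 + 64*e^(2*t)/27 + 32*e^(t)/81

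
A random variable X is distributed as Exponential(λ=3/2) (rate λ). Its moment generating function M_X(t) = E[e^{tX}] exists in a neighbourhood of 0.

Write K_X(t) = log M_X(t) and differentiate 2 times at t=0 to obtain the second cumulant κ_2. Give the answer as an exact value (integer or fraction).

M_X(t) = 3/(2*(3/2 - t))
K_X(t) = log M_X(t) = -log(3/2 - t) - log(2) + log(3)
K′(t) = -2/(2*t - 3)
K′′(t) = 4/(4*t^2 - 12*t + 9)

κ_2 = K′′(0) = 4/9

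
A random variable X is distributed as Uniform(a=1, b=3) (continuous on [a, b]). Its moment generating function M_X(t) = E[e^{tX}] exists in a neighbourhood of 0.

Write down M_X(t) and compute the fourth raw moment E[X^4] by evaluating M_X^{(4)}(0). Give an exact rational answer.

M_X(t) = (e^(3*t) - e^(t))/(2*t)
D^4[M](t) = (81*t^4*e^(3*t) - t^4*e^(t) - 108*t^3*e^(3*t) + 4*t^3*e^(t) + 108*t^2*e^(3*t) - 12*t^2*e^(t) - 72*t*e^(3*t) + 24*t*e^(t) + 24*e^(3*t) - 24*e^(t))/(2*t^5)

E[X^4] = D^4[M](0) = 121/5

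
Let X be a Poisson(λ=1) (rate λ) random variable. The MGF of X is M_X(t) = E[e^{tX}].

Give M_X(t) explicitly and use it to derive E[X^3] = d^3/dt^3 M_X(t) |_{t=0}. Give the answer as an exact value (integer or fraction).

E[X^3] = M^(3)(0) = 5

M_X(t) = e^(e^(t) - 1)
M^(3)(t) = (e^(3*t)*e^(e^(t)) + 3*e^(2*t)*e^(e^(t)) + e^(t)*e^(e^(t)))*e^(-1)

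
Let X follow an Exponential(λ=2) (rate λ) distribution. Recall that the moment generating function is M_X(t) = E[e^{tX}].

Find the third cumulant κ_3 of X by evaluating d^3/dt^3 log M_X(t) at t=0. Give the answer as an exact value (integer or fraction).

κ_3 = d^3K/dt^3 |_{t=0} = 1/4

M_X(t) = 2/(2 - t)
K_X(t) = log M_X(t) = -log(2 - t) + log(2)
dK/dt = -1/(t - 2)
d^2K/dt^2 = 1/(t^2 - 4*t + 4)
d^3K/dt^3 = -2/(t^3 - 6*t^2 + 12*t - 8)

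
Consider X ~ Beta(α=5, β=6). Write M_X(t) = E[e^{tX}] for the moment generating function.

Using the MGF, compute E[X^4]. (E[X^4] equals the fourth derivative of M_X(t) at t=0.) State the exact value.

M_X(t) = ₁F₁(5; 11; t)
M^(4)(t) = 10*₁F₁(9; 15; t)/143

E[X^4] = M^(4)(0) = 10/143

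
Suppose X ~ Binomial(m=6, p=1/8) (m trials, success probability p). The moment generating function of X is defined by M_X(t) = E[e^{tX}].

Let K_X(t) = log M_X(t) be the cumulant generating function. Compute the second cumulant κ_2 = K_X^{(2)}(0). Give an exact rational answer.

κ_2 = K′′(0) = 21/32

M_X(t) = (e^(t)/8 + 7/8)^6
K_X(t) = log M_X(t) = 6*log(e^(t)/8 + 7/8)
K′(t) = 6*e^(t)/(e^(t) + 7)
K′′(t) = 42*e^(t)/(e^(2*t) + 14*e^(t) + 49)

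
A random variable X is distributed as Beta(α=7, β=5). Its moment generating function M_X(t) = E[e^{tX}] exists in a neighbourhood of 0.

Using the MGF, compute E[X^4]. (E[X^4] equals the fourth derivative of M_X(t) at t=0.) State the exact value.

E[X^4] = M′′′′(0) = 2/13

M_X(t) = ₁F₁(7; 12; t)
M′(t) = 7*₁F₁(8; 13; t)/12
M′′(t) = 14*₁F₁(9; 14; t)/39
M′′′(t) = 3*₁F₁(10; 15; t)/13
M′′′′(t) = 2*₁F₁(11; 16; t)/13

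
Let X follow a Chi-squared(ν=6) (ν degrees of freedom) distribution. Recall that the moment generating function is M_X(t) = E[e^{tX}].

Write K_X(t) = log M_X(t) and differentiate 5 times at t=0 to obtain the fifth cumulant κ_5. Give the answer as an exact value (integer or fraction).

M_X(t) = (1 - 2*t)^(-3)
K_X(t) = log M_X(t) = -3*log(1 - 2*t)
D^5[K](t) = -2304/(32*t^5 - 80*t^4 + 80*t^3 - 40*t^2 + 10*t - 1)

κ_5 = D^5[K](0) = 2304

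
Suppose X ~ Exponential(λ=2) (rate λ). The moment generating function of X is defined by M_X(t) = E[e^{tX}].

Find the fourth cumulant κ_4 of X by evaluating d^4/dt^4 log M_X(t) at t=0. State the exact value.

M_X(t) = 2/(2 - t)
K_X(t) = log M_X(t) = -log(2 - t) + log(2)
dK/dt = -1/(t - 2)
d^2K/dt^2 = 1/(t^2 - 4*t + 4)
d^3K/dt^3 = -2/(t^3 - 6*t^2 + 12*t - 8)
d^4K/dt^4 = 6/(t^4 - 8*t^3 + 24*t^2 - 32*t + 16)

κ_4 = d^4K/dt^4 |_{t=0} = 3/8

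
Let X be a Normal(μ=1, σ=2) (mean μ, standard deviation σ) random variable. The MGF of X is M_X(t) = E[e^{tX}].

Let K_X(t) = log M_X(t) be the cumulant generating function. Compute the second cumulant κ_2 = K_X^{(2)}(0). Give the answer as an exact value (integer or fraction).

M_X(t) = e^(2*t^2 + t)
K_X(t) = log M_X(t) = 2*t^2 + t
K′(t) = 4*t + 1
K′′(t) = 4

κ_2 = K′′(0) = 4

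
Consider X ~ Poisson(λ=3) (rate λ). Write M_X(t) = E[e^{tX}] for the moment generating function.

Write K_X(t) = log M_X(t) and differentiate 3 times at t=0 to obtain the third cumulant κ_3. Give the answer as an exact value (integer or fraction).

κ_3 = K′′′(0) = 3

M_X(t) = e^(3*e^(t) - 3)
K_X(t) = log M_X(t) = 3*e^(t) - 3
K′(t) = 3*e^(t)
K′′(t) = 3*e^(t)
K′′′(t) = 3*e^(t)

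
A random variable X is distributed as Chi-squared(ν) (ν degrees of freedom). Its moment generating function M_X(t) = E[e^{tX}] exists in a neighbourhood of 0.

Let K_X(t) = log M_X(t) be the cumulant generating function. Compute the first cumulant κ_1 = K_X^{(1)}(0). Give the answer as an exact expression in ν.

κ_1 = K′(0) = ν

M_X(t) = (1 - 2*t)^(-ν/2)
K_X(t) = log M_X(t) = -ν*log(1 - 2*t)/2
K′(t) = -ν/(2*t - 1)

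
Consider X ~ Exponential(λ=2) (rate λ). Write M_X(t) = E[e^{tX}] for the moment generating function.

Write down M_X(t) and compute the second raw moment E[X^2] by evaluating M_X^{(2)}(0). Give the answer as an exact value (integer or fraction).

E[X^2] = M′′(0) = 1/2

M_X(t) = 2/(2 - t)
M′(t) = 2/(t^2 - 4*t + 4)
M′′(t) = -4/(t^3 - 6*t^2 + 12*t - 8)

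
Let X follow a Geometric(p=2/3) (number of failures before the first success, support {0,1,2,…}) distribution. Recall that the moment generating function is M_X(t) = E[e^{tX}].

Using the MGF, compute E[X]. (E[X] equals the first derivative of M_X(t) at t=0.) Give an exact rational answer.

M_X(t) = 2/(3*(1 - e^(t)/3))
M^(1)(t) = 2*e^(t)/(e^(2*t) - 6*e^(t) + 9)

E[X] = M^(1)(0) = 1/2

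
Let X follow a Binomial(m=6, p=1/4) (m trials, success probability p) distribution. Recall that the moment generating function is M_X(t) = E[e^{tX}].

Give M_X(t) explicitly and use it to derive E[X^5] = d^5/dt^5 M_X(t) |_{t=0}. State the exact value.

E[X^5] = M^(5)(0) = 5841/64

M_X(t) = (e^(t)/4 + 3/4)^6
M^(5)(t) = 243*e^(6*t)/128 + 28125*e^(5*t)/2048 + 135*e^(4*t)/4 + 32805*e^(3*t)/1024 + 1215*e^(2*t)/128 + 729*e^(t)/2048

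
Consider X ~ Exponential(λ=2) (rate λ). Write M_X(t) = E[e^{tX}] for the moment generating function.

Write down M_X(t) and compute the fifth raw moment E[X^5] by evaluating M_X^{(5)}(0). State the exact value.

M_X(t) = 2/(2 - t)
M^(5)(t) = 240/(t^6 - 12*t^5 + 60*t^4 - 160*t^3 + 240*t^2 - 192*t + 64)

E[X^5] = M^(5)(0) = 15/4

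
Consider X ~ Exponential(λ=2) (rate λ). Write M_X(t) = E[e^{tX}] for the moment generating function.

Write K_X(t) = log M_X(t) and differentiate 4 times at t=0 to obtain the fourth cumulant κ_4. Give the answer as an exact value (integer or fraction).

κ_4 = D^4[K](0) = 3/8

M_X(t) = 2/(2 - t)
K_X(t) = log M_X(t) = -log(2 - t) + log(2)
D^4[K](t) = 6/(t^4 - 8*t^3 + 24*t^2 - 32*t + 16)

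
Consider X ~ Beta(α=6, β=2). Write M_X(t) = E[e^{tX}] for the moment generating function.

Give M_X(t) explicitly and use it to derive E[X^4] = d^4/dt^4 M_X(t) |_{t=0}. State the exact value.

E[X^4] = D^4[M](0) = 21/55

M_X(t) = ₁F₁(6; 8; t)
D^4[M](t) = 21*₁F₁(10; 12; t)/55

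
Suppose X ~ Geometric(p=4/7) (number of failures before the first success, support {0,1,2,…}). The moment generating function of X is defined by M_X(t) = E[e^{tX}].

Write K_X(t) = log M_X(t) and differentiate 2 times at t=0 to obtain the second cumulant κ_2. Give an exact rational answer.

κ_2 = K^(2)(0) = 21/16

M_X(t) = 4/(7*(1 - 3*e^(t)/7))
K_X(t) = log M_X(t) = -log(1 - 3*e^(t)/7) - log(7) + 2*log(2)
K^(2)(t) = 21*e^(t)/(9*e^(2*t) - 42*e^(t) + 49)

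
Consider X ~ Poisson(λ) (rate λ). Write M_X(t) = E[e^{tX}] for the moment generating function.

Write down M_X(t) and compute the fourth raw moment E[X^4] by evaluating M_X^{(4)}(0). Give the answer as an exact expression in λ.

E[X^4] = D^4[M](0) = λ*(λ^3 + 6*λ^2 + 7*λ + 1)

M_X(t) = e^(λ*(e^(t) - 1))
D^4[M](t) = (λ^4*e^(4*t)*e^(λ*e^(t)) + 6*λ^3*e^(3*t)*e^(λ*e^(t)) + 7*λ^2*e^(2*t)*e^(λ*e^(t)) + λ*e^(t)*e^(λ*e^(t)))*e^(-λ)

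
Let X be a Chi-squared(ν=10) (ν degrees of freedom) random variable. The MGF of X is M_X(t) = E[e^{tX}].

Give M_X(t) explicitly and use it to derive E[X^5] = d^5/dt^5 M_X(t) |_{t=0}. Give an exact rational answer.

M_X(t) = (1 - 2*t)^(-5)
dM/dt = 10/(64*t^6 - 192*t^5 + 240*t^4 - 160*t^3 + 60*t^2 - 12*t + 1)
d^2M/dt^2 = -120/(128*t^7 - 448*t^6 + 672*t^5 - 560*t^4 + 280*t^3 - 84*t^2 + 14*t - 1)
d^3M/dt^3 = 1680/(256*t^8 - 1024*t^7 + 1792*t^6 - 1792*t^5 + 1120*t^4 - 448*t^3 + 112*t^2 - 16*t + 1)
d^4M/dt^4 = -26880/(512*t^9 - 2304*t^8 + 4608*t^7 - 5376*t^6 + 4032*t^5 - 2016*t^4 + 672*t^3 - 144*t^2 + 18*t - 1)
d^5M/dt^5 = 483840/(1024*t^10 - 5120*t^9 + 11520*t^8 - 15360*t^7 + 13440*t^6 - 8064*t^5 + 3360*t^4 - 960*t^3 + 180*t^2 - 20*t + 1)

E[X^5] = d^5M/dt^5 |_{t=0} = 483840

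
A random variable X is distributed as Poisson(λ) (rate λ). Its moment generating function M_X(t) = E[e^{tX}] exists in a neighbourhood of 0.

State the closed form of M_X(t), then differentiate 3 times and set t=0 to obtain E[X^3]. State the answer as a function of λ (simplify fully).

M_X(t) = e^(λ*(e^(t) - 1))
dM/dt = λ*e^(-λ)*e^(t)*e^(λ*e^(t))
d^2M/dt^2 = (λ^2*e^(2*t)*e^(λ*e^(t)) + λ*e^(t)*e^(λ*e^(t)))*e^(-λ)
d^3M/dt^3 = (λ^3*e^(3*t)*e^(λ*e^(t)) + 3*λ^2*e^(2*t)*e^(λ*e^(t)) + λ*e^(t)*e^(λ*e^(t)))*e^(-λ)

E[X^3] = d^3M/dt^3 |_{t=0} = λ*(λ^2 + 3*λ + 1)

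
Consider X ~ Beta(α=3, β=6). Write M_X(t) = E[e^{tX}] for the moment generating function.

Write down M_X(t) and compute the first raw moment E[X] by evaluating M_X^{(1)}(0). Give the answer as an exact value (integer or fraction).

E[X] = M^(1)(0) = 1/3

M_X(t) = ₁F₁(3; 9; t)
M^(1)(t) = ₁F₁(4; 10; t)/3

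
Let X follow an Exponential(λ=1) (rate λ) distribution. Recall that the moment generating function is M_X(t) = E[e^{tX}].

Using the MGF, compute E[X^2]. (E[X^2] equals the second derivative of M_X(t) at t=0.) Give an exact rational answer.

E[X^2] = D^2[M](0) = 2

M_X(t) = 1/(1 - t)
D^2[M](t) = -2/(t^3 - 3*t^2 + 3*t - 1)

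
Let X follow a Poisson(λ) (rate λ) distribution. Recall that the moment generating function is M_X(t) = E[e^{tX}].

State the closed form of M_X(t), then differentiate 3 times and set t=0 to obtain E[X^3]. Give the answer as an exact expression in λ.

E[X^3] = M^(3)(0) = λ*(λ^2 + 3*λ + 1)

M_X(t) = e^(λ*(e^(t) - 1))
M^(3)(t) = (λ^3*e^(3*t)*e^(λ*e^(t)) + 3*λ^2*e^(2*t)*e^(λ*e^(t)) + λ*e^(t)*e^(λ*e^(t)))*e^(-λ)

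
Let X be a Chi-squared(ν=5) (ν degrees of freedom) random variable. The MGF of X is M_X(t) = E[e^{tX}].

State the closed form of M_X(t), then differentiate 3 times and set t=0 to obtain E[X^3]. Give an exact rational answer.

M_X(t) = (1 - 2*t)^(-5/2)
D^3[M](t) = -315/(32*t^5*√(1 - 2*t) - 80*t^4*√(1 - 2*t) + 80*t^3*√(1 - 2*t) - 40*t^2*√(1 - 2*t) + 10*t*√(1 - 2*t) - √(1 - 2*t))

E[X^3] = D^3[M](0) = 315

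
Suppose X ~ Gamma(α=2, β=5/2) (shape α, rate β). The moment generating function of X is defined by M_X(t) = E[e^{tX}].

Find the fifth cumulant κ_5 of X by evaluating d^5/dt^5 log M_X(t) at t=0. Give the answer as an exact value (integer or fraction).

M_X(t) = 25/(4*(5/2 - t)^2)
K_X(t) = log M_X(t) = -2*log(5/2 - t) - 2*log(2) + 2*log(5)
K^(5)(t) = -1536/(32*t^5 - 400*t^4 + 2000*t^3 - 5000*t^2 + 6250*t - 3125)

κ_5 = K^(5)(0) = 1536/3125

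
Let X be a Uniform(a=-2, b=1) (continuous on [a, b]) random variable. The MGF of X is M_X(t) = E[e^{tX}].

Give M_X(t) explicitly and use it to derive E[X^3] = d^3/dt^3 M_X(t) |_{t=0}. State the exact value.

E[X^3] = D^3[M](0) = -5/4

M_X(t) = (e^(t) - e^(-2*t))/(3*t)
D^3[M](t) = (t^3*e^(3*t) + 8*t^3 - 3*t^2*e^(3*t) + 12*t^2 + 6*t*e^(3*t) + 12*t - 6*e^(3*t) + 6)*e^(-2*t)/(3*t^4)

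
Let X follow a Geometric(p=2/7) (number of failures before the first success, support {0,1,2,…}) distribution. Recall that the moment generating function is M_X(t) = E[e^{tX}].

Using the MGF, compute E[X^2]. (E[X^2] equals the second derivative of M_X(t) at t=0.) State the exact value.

M_X(t) = 2/(7*(1 - 5*e^(t)/7))
D^2[M](t) = (-50*e^(2*t) - 70*e^(t))/(125*e^(3*t) - 525*e^(2*t) + 735*e^(t) - 343)

E[X^2] = D^2[M](0) = 15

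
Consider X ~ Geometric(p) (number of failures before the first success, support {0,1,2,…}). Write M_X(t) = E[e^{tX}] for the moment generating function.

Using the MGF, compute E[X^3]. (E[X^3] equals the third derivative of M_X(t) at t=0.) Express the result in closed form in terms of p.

E[X^3] = d^3M/dt^3 |_{t=0} = -1 + 7/p - 12/p^2 + 6/p^3

M_X(t) = p/(-(1 - p)*e^(t) + 1)
dM/dt = (-p^2*e^(t) + p*e^(t))/(p^2*e^(2*t) - 2*p*e^(2*t) + 2*p*e^(t) + e^(2*t) - 2*e^(t) + 1)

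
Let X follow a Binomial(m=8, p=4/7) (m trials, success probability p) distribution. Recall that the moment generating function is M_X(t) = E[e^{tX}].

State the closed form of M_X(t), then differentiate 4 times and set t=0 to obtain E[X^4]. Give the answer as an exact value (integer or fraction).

E[X^4] = M^(4)(0) = 235936/343

M_X(t) = (4*e^(t)/7 + 3/7)^8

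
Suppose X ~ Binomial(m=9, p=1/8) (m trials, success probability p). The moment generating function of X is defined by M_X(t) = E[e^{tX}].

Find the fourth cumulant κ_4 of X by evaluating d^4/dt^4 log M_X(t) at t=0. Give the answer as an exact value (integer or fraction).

κ_4 = K′′′′(0) = 693/2048

M_X(t) = (e^(t)/8 + 7/8)^9
K_X(t) = log M_X(t) = 9*log(e^(t)/8 + 7/8)
K′(t) = 9*e^(t)/(e^(t) + 7)
K′′(t) = 63*e^(t)/(e^(2*t) + 14*e^(t) + 49)
K′′′(t) = (-63*e^(2*t) + 441*e^(t))/(e^(3*t) + 21*e^(2*t) + 147*e^(t) + 343)
K′′′′(t) = (63*e^(3*t) - 1764*e^(2*t) + 3087*e^(t))/(e^(4*t) + 28*e^(3*t) + 294*e^(2*t) + 1372*e^(t) + 2401)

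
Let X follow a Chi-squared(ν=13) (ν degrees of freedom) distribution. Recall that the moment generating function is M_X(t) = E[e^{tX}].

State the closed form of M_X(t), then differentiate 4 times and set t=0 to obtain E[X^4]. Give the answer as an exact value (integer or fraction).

E[X^4] = D^4[M](0) = 62985

M_X(t) = (1 - 2*t)^(-13/2)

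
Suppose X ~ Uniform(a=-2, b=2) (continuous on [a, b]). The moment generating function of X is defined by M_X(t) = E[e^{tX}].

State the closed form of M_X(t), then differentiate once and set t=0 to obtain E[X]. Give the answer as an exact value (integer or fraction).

M_X(t) = (e^(2*t) - e^(-2*t))/(4*t)
D[M](t) = (2*t*e^(4*t) + 2*t - e^(4*t) + 1)*e^(-2*t)/(4*t^2)

E[X] = D[M](0) = 0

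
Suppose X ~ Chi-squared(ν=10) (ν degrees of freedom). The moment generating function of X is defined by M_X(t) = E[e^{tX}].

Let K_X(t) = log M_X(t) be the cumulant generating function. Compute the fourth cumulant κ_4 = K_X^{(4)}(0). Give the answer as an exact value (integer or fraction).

κ_4 = D^4[K](0) = 480

M_X(t) = (1 - 2*t)^(-5)
K_X(t) = log M_X(t) = -5*log(1 - 2*t)
D^4[K](t) = 480/(16*t^4 - 32*t^3 + 24*t^2 - 8*t + 1)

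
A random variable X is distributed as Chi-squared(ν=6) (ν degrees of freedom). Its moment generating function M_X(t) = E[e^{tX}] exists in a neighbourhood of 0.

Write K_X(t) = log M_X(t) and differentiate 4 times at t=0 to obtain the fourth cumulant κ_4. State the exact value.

κ_4 = K′′′′(0) = 288

M_X(t) = (1 - 2*t)^(-3)
K_X(t) = log M_X(t) = -3*log(1 - 2*t)
K′(t) = -6/(2*t - 1)
K′′(t) = 12/(4*t^2 - 4*t + 1)
K′′′(t) = -48/(8*t^3 - 12*t^2 + 6*t - 1)
K′′′′(t) = 288/(16*t^4 - 32*t^3 + 24*t^2 - 8*t + 1)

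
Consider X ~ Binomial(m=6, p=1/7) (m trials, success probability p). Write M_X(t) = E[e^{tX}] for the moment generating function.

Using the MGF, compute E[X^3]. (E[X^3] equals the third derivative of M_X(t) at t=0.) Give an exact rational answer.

E[X^3] = M′′′(0) = 1044/343

M_X(t) = (e^(t)/7 + 6/7)^6
M′(t) = 6*e^(6*t)/117649 + 180*e^(5*t)/117649 + 2160*e^(4*t)/117649 + 12960*e^(3*t)/117649 + 38880*e^(2*t)/117649 + 46656*e^(t)/117649
M′′(t) = 36*e^(6*t)/117649 + 900*e^(5*t)/117649 + 8640*e^(4*t)/117649 + 38880*e^(3*t)/117649 + 77760*e^(2*t)/117649 + 46656*e^(t)/117649
M′′′(t) = 216*e^(6*t)/117649 + 4500*e^(5*t)/117649 + 34560*e^(4*t)/117649 + 116640*e^(3*t)/117649 + 155520*e^(2*t)/117649 + 46656*e^(t)/117649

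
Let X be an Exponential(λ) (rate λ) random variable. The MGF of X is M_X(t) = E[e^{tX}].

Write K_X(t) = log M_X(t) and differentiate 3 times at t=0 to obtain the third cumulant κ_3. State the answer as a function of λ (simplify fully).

M_X(t) = λ/(λ - t)
K_X(t) = log M_X(t) = log(λ) - log(λ - t)
K′(t) = -1/(-λ + t)
K′′(t) = 1/(λ^2 - 2*λ*t + t^2)
K′′′(t) = -2/(-λ^3 + 3*λ^2*t - 3*λ*t^2 + t^3)

κ_3 = K′′′(0) = 2/λ^3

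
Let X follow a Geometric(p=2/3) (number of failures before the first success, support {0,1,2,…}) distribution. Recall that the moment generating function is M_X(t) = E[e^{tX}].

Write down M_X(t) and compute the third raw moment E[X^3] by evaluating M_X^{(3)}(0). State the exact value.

M_X(t) = 2/(3*(1 - e^(t)/3))
M′(t) = 2*e^(t)/(e^(2*t) - 6*e^(t) + 9)
M′′(t) = (-2*e^(2*t) - 6*e^(t))/(e^(3*t) - 9*e^(2*t) + 27*e^(t) - 27)
M′′′(t) = (2*e^(3*t) + 24*e^(2*t) + 18*e^(t))/(e^(4*t) - 12*e^(3*t) + 54*e^(2*t) - 108*e^(t) + 81)

E[X^3] = M′′′(0) = 11/4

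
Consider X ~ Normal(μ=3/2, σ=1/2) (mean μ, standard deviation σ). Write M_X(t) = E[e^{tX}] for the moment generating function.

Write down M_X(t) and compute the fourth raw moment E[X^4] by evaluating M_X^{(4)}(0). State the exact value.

M_X(t) = e^(t^2/8 + 3*t/2)
D^4[M](t) = t^4*e^(3*t/2)*e^(t^2/8)/256 + 3*t^3*e^(3*t/2)*e^(t^2/8)/32 + 15*t^2*e^(3*t/2)*e^(t^2/8)/16 + 9*t*e^(3*t/2)*e^(t^2/8)/2 + 69*e^(3*t/2)*e^(t^2/8)/8

E[X^4] = D^4[M](0) = 69/8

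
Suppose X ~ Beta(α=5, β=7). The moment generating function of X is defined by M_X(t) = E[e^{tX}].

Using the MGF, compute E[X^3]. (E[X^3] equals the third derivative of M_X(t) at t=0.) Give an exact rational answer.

E[X^3] = M^(3)(0) = 5/52

M_X(t) = ₁F₁(5; 12; t)
M^(3)(t) = 5*₁F₁(8; 15; t)/52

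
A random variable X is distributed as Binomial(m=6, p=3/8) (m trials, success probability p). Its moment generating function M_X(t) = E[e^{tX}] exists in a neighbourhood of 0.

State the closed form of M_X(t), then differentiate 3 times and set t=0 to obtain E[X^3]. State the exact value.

M_X(t) = (3*e^(t)/8 + 5/8)^6
M′(t) = 2187*e^(6*t)/131072 + 18225*e^(5*t)/131072 + 30375*e^(4*t)/65536 + 50625*e^(3*t)/65536 + 84375*e^(2*t)/131072 + 28125*e^(t)/131072
M′′(t) = 6561*e^(6*t)/65536 + 91125*e^(5*t)/131072 + 30375*e^(4*t)/16384 + 151875*e^(3*t)/65536 + 84375*e^(2*t)/65536 + 28125*e^(t)/131072
M′′′(t) = 19683*e^(6*t)/32768 + 455625*e^(5*t)/131072 + 30375*e^(4*t)/4096 + 455625*e^(3*t)/65536 + 84375*e^(2*t)/32768 + 28125*e^(t)/131072

E[X^3] = M′′′(0) = 1359/64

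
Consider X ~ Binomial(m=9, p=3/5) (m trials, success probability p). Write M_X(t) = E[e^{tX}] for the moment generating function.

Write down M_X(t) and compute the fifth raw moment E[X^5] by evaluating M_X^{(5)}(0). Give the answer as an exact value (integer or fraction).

M_X(t) = (3*e^(t)/5 + 2/5)^9

E[X^5] = D^5[M](0) = 5131647/625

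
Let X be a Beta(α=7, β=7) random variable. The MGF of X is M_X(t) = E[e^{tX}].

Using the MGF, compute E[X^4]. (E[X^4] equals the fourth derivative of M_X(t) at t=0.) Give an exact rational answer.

E[X^4] = M′′′′(0) = 3/34

M_X(t) = ₁F₁(7; 14; t)
M′(t) = ₁F₁(8; 15; t)/2
M′′(t) = 4*₁F₁(9; 16; t)/15
M′′′(t) = 3*₁F₁(10; 17; t)/20
M′′′′(t) = 3*₁F₁(11; 18; t)/34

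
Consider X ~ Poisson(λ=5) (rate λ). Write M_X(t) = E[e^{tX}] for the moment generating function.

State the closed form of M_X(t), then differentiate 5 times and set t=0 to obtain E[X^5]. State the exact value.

M_X(t) = e^(5*e^(t) - 5)
M′(t) = 5*e^(-5)*e^(t)*e^(5*e^(t))
M′′(t) = (25*e^(2*t)*e^(5*e^(t)) + 5*e^(t)*e^(5*e^(t)))*e^(-5)
M′′′(t) = (125*e^(3*t)*e^(5*e^(t)) + 75*e^(2*t)*e^(5*e^(t)) + 5*e^(t)*e^(5*e^(t)))*e^(-5)
M′′′′(t) = (625*e^(4*t)*e^(5*e^(t)) + 750*e^(3*t)*e^(5*e^(t)) + 175*e^(2*t)*e^(5*e^(t)) + 5*e^(t)*e^(5*e^(t)))*e^(-5)
M′′′′′(t) = (3125*e^(5*t)*e^(5*e^(t)) + 6250*e^(4*t)*e^(5*e^(t)) + 3125*e^(3*t)*e^(5*e^(t)) + 375*e^(2*t)*e^(5*e^(t)) + 5*e^(t)*e^(5*e^(t)))*e^(-5)

E[X^5] = M′′′′′(0) = 12880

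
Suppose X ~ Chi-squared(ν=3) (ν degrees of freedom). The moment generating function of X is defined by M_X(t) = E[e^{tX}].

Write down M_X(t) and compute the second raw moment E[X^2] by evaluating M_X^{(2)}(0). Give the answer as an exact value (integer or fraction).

M_X(t) = (1 - 2*t)^(-3/2)
D^2[M](t) = -15/(8*t^3*√(1 - 2*t) - 12*t^2*√(1 - 2*t) + 6*t*√(1 - 2*t) - √(1 - 2*t))

E[X^2] = D^2[M](0) = 15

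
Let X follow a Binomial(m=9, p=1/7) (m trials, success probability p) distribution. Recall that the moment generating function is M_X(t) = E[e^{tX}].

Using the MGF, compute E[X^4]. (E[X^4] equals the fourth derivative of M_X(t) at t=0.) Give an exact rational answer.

M_X(t) = (e^(t)/7 + 6/7)^9

E[X^4] = D^4[M](0) = 7425/343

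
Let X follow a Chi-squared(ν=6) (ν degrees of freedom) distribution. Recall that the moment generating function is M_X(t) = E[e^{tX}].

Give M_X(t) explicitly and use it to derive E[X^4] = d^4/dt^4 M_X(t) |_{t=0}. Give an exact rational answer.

M_X(t) = (1 - 2*t)^(-3)
M′(t) = 6/(16*t^4 - 32*t^3 + 24*t^2 - 8*t + 1)
M′′(t) = -48/(32*t^5 - 80*t^4 + 80*t^3 - 40*t^2 + 10*t - 1)
M′′′(t) = 480/(64*t^6 - 192*t^5 + 240*t^4 - 160*t^3 + 60*t^2 - 12*t + 1)
M′′′′(t) = -5760/(128*t^7 - 448*t^6 + 672*t^5 - 560*t^4 + 280*t^3 - 84*t^2 + 14*t - 1)

E[X^4] = M′′′′(0) = 5760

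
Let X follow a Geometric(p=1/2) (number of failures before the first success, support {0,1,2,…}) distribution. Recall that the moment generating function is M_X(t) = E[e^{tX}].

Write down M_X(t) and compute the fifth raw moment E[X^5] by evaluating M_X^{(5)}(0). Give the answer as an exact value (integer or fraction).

M_X(t) = 1/(2*(1 - e^(t)/2))
dM/dt = e^(t)/(e^(2*t) - 4*e^(t) + 4)
d^2M/dt^2 = (-e^(2*t) - 2*e^(t))/(e^(3*t) - 6*e^(2*t) + 12*e^(t) - 8)
d^3M/dt^3 = (e^(3*t) + 8*e^(2*t) + 4*e^(t))/(e^(4*t) - 8*e^(3*t) + 24*e^(2*t) - 32*e^(t) + 16)
d^4M/dt^4 = (-e^(4*t) - 22*e^(3*t) - 44*e^(2*t) - 8*e^(t))/(e^(5*t) - 10*e^(4*t) + 40*e^(3*t) - 80*e^(2*t) + 80*e^(t) - 32)
d^5M/dt^5 = (e^(5*t) + 52*e^(4*t) + 264*e^(3*t) + 208*e^(2*t) + 16*e^(t))/(e^(6*t) - 12*e^(5*t) + 60*e^(4*t) - 160*e^(3*t) + 240*e^(2*t) - 192*e^(t) + 64)

E[X^5] = d^5M/dt^5 |_{t=0} = 541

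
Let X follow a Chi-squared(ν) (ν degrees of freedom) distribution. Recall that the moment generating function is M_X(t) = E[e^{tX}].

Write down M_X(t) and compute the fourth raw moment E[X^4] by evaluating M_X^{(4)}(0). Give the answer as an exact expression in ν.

E[X^4] = M′′′′(0) = ν*(ν^3 + 12*ν^2 + 44*ν + 48)

M_X(t) = (1 - 2*t)^(-ν/2)
M′(t) = -ν/(2*t*(1 - 2*t)^(ν/2) - (1 - 2*t)^(ν/2))
M′′(t) = (ν^2 + 2*ν)/(4*t^2*(1 - 2*t)^(ν/2) - 4*t*(1 - 2*t)^(ν/2) + (1 - 2*t)^(ν/2))
M′′′(t) = (-ν^3 - 6*ν^2 - 8*ν)/(8*t^3*(1 - 2*t)^(ν/2) - 12*t^2*(1 - 2*t)^(ν/2) + 6*t*(1 - 2*t)^(ν/2) - (1 - 2*t)^(ν/2))
M′′′′(t) = (ν^4 + 12*ν^3 + 44*ν^2 + 48*ν)/(16*t^4*(1 - 2*t)^(ν/2) - 32*t^3*(1 - 2*t)^(ν/2) + 24*t^2*(1 - 2*t)^(ν/2) - 8*t*(1 - 2*t)^(ν/2) + (1 - 2*t)^(ν/2))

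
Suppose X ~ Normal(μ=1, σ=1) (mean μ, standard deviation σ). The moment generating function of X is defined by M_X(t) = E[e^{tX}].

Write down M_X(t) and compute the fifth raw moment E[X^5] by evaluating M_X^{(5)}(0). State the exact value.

E[X^5] = d^5M/dt^5 |_{t=0} = 26

M_X(t) = e^(t^2/2 + t)
dM/dt = t*e^(t)*e^(t^2/2) + e^(t)*e^(t^2/2)
d^2M/dt^2 = t^2*e^(t)*e^(t^2/2) + 2*t*e^(t)*e^(t^2/2) + 2*e^(t)*e^(t^2/2)
d^3M/dt^3 = t^3*e^(t)*e^(t^2/2) + 3*t^2*e^(t)*e^(t^2/2) + 6*t*e^(t)*e^(t^2/2) + 4*e^(t)*e^(t^2/2)
d^4M/dt^4 = t^4*e^(t)*e^(t^2/2) + 4*t^3*e^(t)*e^(t^2/2) + 12*t^2*e^(t)*e^(t^2/2) + 16*t*e^(t)*e^(t^2/2) + 10*e^(t)*e^(t^2/2)
d^5M/dt^5 = t^5*e^(t)*e^(t^2/2) + 5*t^4*e^(t)*e^(t^2/2) + 20*t^3*e^(t)*e^(t^2/2) + 40*t^2*e^(t)*e^(t^2/2) + 50*t*e^(t)*e^(t^2/2) + 26*e^(t)*e^(t^2/2)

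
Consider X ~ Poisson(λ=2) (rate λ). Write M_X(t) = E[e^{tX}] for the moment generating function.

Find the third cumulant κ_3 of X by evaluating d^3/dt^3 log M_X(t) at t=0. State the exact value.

κ_3 = K^(3)(0) = 2

M_X(t) = e^(2*e^(t) - 2)
K_X(t) = log M_X(t) = 2*e^(t) - 2
K^(3)(t) = 2*e^(t)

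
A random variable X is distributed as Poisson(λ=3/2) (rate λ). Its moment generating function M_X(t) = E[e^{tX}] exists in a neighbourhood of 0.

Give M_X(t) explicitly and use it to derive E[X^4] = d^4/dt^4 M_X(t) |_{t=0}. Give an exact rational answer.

M_X(t) = e^(3*e^(t)/2 - 3/2)
D^4[M](t) = (81*e^(4*t)*e^(3*e^(t)/2) + 324*e^(3*t)*e^(3*e^(t)/2) + 252*e^(2*t)*e^(3*e^(t)/2) + 24*e^(t)*e^(3*e^(t)/2))*e^(-3/2)/16

E[X^4] = D^4[M](0) = 681/16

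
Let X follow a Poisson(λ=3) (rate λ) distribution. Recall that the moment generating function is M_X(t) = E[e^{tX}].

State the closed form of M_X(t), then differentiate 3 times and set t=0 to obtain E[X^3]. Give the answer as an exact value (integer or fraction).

E[X^3] = D^3[M](0) = 57

M_X(t) = e^(3*e^(t) - 3)
D^3[M](t) = (27*e^(3*t)*e^(3*e^(t)) + 27*e^(2*t)*e^(3*e^(t)) + 3*e^(t)*e^(3*e^(t)))*e^(-3)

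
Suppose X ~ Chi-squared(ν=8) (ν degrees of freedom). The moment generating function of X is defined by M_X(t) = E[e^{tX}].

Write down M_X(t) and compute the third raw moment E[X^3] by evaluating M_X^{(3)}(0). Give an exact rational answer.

E[X^3] = d^3M/dt^3 |_{t=0} = 960

M_X(t) = (1 - 2*t)^(-4)
dM/dt = -8/(32*t^5 - 80*t^4 + 80*t^3 - 40*t^2 + 10*t - 1)
d^2M/dt^2 = 80/(64*t^6 - 192*t^5 + 240*t^4 - 160*t^3 + 60*t^2 - 12*t + 1)
d^3M/dt^3 = -960/(128*t^7 - 448*t^6 + 672*t^5 - 560*t^4 + 280*t^3 - 84*t^2 + 14*t - 1)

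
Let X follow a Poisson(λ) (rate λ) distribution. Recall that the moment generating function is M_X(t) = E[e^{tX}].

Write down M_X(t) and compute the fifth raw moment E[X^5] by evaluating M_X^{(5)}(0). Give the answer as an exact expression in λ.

M_X(t) = e^(λ*(e^(t) - 1))
D^5[M](t) = (λ^5*e^(5*t)*e^(λ*e^(t)) + 10*λ^4*e^(4*t)*e^(λ*e^(t)) + 25*λ^3*e^(3*t)*e^(λ*e^(t)) + 15*λ^2*e^(2*t)*e^(λ*e^(t)) + λ*e^(t)*e^(λ*e^(t)))*e^(-λ)

E[X^5] = D^5[M](0) = λ*(λ^4 + 10*λ^3 + 25*λ^2 + 15*λ + 1)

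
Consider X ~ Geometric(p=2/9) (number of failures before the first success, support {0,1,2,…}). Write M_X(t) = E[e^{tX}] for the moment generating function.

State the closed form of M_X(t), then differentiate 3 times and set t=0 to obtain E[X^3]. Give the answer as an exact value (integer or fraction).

M_X(t) = 2/(9*(1 - 7*e^(t)/9))
D^3[M](t) = (686*e^(3*t) + 3528*e^(2*t) + 1134*e^(t))/(2401*e^(4*t) - 12348*e^(3*t) + 23814*e^(2*t) - 20412*e^(t) + 6561)

E[X^3] = D^3[M](0) = 1337/4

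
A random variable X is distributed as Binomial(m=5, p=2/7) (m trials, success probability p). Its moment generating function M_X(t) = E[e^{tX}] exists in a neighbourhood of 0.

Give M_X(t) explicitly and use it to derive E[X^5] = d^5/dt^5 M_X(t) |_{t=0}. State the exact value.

M_X(t) = (2*e^(t)/7 + 5/7)^5
D^5[M](t) = 100000*e^(5*t)/16807 + 409600*e^(4*t)/16807 + 486000*e^(3*t)/16807 + 160000*e^(2*t)/16807 + 6250*e^(t)/16807

E[X^5] = D^5[M](0) = 1161850/16807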